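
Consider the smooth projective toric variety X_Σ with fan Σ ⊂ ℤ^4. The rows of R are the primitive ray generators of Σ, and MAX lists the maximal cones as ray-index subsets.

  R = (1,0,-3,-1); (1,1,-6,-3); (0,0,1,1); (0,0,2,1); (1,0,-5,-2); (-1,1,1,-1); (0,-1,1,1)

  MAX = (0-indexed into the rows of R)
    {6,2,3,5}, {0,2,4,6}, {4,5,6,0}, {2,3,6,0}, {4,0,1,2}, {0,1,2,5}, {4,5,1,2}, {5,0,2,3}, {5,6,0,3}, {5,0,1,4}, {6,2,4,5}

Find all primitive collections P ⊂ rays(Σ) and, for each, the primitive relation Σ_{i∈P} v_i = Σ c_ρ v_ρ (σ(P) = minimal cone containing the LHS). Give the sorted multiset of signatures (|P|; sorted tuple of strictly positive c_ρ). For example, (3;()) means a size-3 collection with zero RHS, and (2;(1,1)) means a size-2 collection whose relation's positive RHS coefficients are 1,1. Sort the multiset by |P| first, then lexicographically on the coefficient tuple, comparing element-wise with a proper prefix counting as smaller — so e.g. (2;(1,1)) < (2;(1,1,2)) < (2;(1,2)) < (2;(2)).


Minimal non-faces — 5 found among 7 rays, 11 max cones:

  • {1,6}:  v_{1} + v_{6} = v_{4}  →  sig = (2;(1))
  • {3,4}:  v_{3} + v_{4} = v_{0}  →  sig = (2;(1))
  • {1,3}:  v_{1} + v_{3} = 2·v_{0} + v_{2} + v_{5}  →  sig = (2;(1,1,2))
  • {0,2,5,6}:  v_{0} + v_{2} + v_{5} + v_{6} = 0  →  sig = (4;())
  • {0,2,4,5}:  v_{0} + v_{2} + v_{4} + v_{5} = v_{1}  →  sig = (4;(1))

so the primitive-relation signature multiset is
{ (2;(1)) ×2,  (2;(1,1,2)),  (4;()),  (4;(1)) }


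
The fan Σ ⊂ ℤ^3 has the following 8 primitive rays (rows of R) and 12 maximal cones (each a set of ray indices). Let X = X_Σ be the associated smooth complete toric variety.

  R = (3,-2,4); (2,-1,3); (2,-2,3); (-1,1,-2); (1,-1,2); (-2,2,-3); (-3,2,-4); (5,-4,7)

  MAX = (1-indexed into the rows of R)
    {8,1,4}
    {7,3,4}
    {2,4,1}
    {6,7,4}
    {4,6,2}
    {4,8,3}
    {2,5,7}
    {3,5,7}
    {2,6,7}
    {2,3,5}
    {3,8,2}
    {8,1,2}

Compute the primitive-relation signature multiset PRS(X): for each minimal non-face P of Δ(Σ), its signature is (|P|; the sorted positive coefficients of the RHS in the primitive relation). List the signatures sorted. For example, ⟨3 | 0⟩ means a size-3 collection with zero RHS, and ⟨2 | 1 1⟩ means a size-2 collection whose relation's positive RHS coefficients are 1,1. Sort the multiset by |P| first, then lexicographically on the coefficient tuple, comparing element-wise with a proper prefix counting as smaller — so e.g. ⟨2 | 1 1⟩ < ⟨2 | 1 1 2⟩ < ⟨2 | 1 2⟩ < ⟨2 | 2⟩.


14 minimal non-faces of Δ(Σ) (on 8 rays):

  P={1,7}:  v_{1} + v_{7} = 0  →  sig = ⟨2 | 0⟩
  P={3,6}:  v_{3} + v_{6} = 0  →  sig = ⟨2 | 0⟩
  P={4,5}:  v_{4} + v_{5} = 0  →  sig = ⟨2 | 0⟩
  P={1,3}:  v_{1} + v_{3} = v_{8}  →  sig = ⟨2 | 1⟩
  P={6,8}:  v_{6} + v_{8} = v_{1}  →  sig = ⟨2 | 1⟩
  P={7,8}:  v_{7} + v_{8} = v_{3}  →  sig = ⟨2 | 1⟩
  P={1,5}:  v_{1} + v_{5} = v_{2} + v_{3}  →  sig = ⟨2 | 1 1⟩
  P={1,6}:  v_{1} + v_{6} = v_{2} + v_{4}  →  sig = ⟨2 | 1 1⟩
  P={5,6}:  v_{5} + v_{6} = v_{2} + v_{7}  →  sig = ⟨2 | 1 1⟩
  P={5,8}:  v_{5} + v_{8} = v_{2} + 2·v_{3}  →  sig = ⟨2 | 1 2⟩
  P={2,3,4}:  v_{2} + v_{3} + v_{4} = v_{1}  →  sig = ⟨3 | 1⟩
  P={2,3,7}:  v_{2} + v_{3} + v_{7} = v_{5}  →  sig = ⟨3 | 1⟩
  P={2,4,7}:  v_{2} + v_{4} + v_{7} = v_{6}  →  sig = ⟨3 | 1⟩
  P={2,4,8}:  v_{2} + v_{4} + v_{8} = 2·v_{1}  →  sig = ⟨3 | 2⟩

Sorted signature multiset PRS(X):
{ ⟨2 | 0⟩ ×3,  ⟨2 | 1⟩ ×3,  ⟨2 | 1 1⟩ ×3,  ⟨2 | 1 2⟩,  ⟨3 | 1⟩ ×3,  ⟨3 | 2⟩ }


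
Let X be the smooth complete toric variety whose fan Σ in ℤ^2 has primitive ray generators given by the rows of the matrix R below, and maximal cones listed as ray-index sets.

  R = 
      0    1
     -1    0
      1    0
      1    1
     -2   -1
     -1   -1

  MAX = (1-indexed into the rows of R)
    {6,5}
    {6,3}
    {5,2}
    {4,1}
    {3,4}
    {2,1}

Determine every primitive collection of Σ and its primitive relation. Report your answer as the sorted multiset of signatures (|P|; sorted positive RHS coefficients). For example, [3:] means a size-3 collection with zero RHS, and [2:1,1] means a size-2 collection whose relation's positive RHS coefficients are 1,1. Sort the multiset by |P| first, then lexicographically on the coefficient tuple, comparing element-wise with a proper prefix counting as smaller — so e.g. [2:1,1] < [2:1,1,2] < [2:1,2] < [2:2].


Δ(Σ) — 6 vertices, 9 min non-faces:

  P={2,3}:  v_{2} + v_{3} = 0 — sig = [2:]
  P={4,6}:  v_{4} + v_{6} = 0 — sig = [2:]
  P={1,3}:  v_{1} + v_{3} = v_{4} — sig = [2:1]
  P={1,6}:  v_{1} + v_{6} = v_{2} — sig = [2:1]
  P={2,4}:  v_{2} + v_{4} = v_{1} — sig = [2:1]
  P={2,6}:  v_{2} + v_{6} = v_{5} — sig = [2:1]
  P={3,5}:  v_{3} + v_{5} = v_{6} — sig = [2:1]
  P={4,5}:  v_{4} + v_{5} = v_{2} — sig = [2:1]
  P={1,5}:  v_{1} + v_{5} = 2·v_{2} — sig = [2:2]

so the primitive-relation signature multiset is
{ [2:] ×2,  [2:1] ×6,  [2:2] }


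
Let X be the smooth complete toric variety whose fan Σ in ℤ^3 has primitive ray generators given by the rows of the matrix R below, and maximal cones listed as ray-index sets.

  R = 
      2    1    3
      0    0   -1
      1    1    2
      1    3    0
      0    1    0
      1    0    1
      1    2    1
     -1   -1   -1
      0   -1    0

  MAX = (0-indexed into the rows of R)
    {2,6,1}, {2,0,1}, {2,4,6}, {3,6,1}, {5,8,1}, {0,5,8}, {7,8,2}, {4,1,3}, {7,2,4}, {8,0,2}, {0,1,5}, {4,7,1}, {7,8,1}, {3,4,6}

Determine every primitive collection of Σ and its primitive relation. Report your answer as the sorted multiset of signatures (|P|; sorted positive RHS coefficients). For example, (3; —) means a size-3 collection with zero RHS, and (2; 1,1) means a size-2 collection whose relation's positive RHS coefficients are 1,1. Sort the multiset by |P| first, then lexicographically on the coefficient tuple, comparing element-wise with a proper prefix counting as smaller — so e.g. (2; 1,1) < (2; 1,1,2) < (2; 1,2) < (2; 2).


|primitive collections| = 20. Relations:

  • {4,8}:  v_{4} + v_{8} = 0  →  sig = (2; —)
  • {2,5}:  v_{2} + v_{5} = v_{0}  →  sig = (2; 1)
  • {5,7}:  v_{5} + v_{7} = v_{8}  →  sig = (2; 1)
  • {6,7}:  v_{6} + v_{7} = v_{4}  →  sig = (2; 1)
  • {0,7}:  v_{0} + v_{7} = v_{2} + v_{8}  →  sig = (2; 1,1)
  • {3,8}:  v_{3} + v_{8} = v_{1} + v_{6}  →  sig = (2; 1,1)
  • {4,5}:  v_{4} + v_{5} = v_{1} + v_{2}  →  sig = (2; 1,1)
  • {6,8}:  v_{6} + v_{8} = v_{1} + v_{2}  →  sig = (2; 1,1)
  • {3,5}:  v_{3} + v_{5} = 2·v_{1} + v_{2} + v_{6}  →  sig = (2; 1,1,2)
  • {0,4}:  v_{0} + v_{4} = v_{1} + 2·v_{2}  →  sig = (2; 1,2)
  • {3,7}:  v_{3} + v_{7} = v_{1} + 2·v_{4}  →  sig = (2; 1,2)
  • {0,3}:  v_{0} + v_{3} = 2·v_{1} + 2·v_{2} + v_{6}  →  sig = (2; 1,2,2)
  • {2,3}:  v_{2} + v_{3} = 2·v_{6}  →  sig = (2; 2)
  • {5,6}:  v_{5} + v_{6} = 2·v_{1} + 2·v_{2}  →  sig = (2; 2,2)
  • {0,6}:  v_{0} + v_{6} = 2·v_{1} + 3·v_{2}  →  sig = (2; 2,3)
  • {1,2,7}:  v_{1} + v_{2} + v_{7} = 0  →  sig = (3; —)
  • {1,2,4}:  v_{1} + v_{2} + v_{4} = v_{6}  →  sig = (3; 1)
  • {1,2,8}:  v_{1} + v_{2} + v_{8} = v_{5}  →  sig = (3; 1)
  • {1,4,6}:  v_{1} + v_{4} + v_{6} = v_{3}  →  sig = (3; 1)
  • {0,1,8}:  v_{0} + v_{1} + v_{8} = 2·v_{5}  →  sig = (3; 2)

Sorted signature multiset PRS(X):
{ (2; —),  (2; 1) ×3,  (2; 1,1) ×4,  (2; 1,1,2),  (2; 1,2) ×2,  (2; 1,2,2),  (2; 2),  (2; 2,2),  (2; 2,3),  (3; —),  (3; 1) ×3,  (3; 2) }


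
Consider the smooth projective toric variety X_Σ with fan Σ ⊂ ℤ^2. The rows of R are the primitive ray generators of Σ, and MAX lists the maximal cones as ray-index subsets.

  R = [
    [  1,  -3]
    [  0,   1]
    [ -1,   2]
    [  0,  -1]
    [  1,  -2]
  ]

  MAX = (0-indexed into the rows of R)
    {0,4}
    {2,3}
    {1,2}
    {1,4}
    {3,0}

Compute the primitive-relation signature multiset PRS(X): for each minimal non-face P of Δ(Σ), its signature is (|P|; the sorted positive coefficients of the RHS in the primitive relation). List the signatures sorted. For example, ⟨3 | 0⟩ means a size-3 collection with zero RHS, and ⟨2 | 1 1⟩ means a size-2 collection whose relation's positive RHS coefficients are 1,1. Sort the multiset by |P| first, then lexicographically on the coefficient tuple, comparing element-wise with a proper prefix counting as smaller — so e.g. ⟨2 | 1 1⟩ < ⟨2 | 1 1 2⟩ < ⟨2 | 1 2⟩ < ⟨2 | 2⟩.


Σ has 5 primitive collections:

  P={1,3}:  v_{1} + v_{3} = 0  so sig = ⟨2 | 0⟩
  P={2,4}:  v_{2} + v_{4} = 0  so sig = ⟨2 | 0⟩
  P={0,1}:  v_{0} + v_{1} = v_{4}  so sig = ⟨2 | 1⟩
  P={0,2}:  v_{0} + v_{2} = v_{3}  so sig = ⟨2 | 1⟩
  P={3,4}:  v_{3} + v_{4} = v_{0}  so sig = ⟨2 | 1⟩

Sorted signature multiset PRS(X):
[⟨2 | 0⟩, ⟨2 | 0⟩, ⟨2 | 1⟩, ⟨2 | 1⟩, ⟨2 | 1⟩]


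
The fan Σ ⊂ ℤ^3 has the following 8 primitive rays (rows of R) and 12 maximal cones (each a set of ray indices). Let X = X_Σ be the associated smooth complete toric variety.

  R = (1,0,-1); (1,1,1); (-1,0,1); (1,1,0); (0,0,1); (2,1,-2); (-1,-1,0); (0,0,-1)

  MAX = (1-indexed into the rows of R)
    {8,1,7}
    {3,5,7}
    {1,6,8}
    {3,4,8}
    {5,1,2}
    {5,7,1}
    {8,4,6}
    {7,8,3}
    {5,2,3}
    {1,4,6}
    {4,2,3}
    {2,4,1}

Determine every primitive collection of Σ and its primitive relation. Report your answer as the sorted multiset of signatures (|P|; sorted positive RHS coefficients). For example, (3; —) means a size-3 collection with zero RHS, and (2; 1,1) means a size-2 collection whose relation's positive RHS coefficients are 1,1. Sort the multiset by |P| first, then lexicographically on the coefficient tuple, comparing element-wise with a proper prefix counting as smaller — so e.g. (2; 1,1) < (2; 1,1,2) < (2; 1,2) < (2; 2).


Minimal non-faces — 11 found among 8 rays, 12 max cones:

  • {1,3}:  v_{1} + v_{3} = 0 ; sig = (2; —)
  • {4,7}:  v_{4} + v_{7} = 0 ; sig = (2; —)
  • {5,8}:  v_{5} + v_{8} = 0 ; sig = (2; —)
  • {2,7}:  v_{2} + v_{7} = v_{5} ; sig = (2; 1)
  • {2,8}:  v_{2} + v_{8} = v_{4} ; sig = (2; 1)
  • {4,5}:  v_{4} + v_{5} = v_{2} ; sig = (2; 1)
  • {3,6}:  v_{3} + v_{6} = v_{4} + v_{8} ; sig = (2; 1,1)
  • {5,6}:  v_{5} + v_{6} = v_{1} + v_{4} ; sig = (2; 1,1)
  • {6,7}:  v_{6} + v_{7} = v_{1} + v_{8} ; sig = (2; 1,1)
  • {2,6}:  v_{2} + v_{6} = v_{1} + 2·v_{4} ; sig = (2; 1,2)
  • {1,4,8}:  v_{1} + v_{4} + v_{8} = v_{6} ; sig = (3; 1)

Signatures (|P|; sorted positive RHS coefficients), sorted:
    |P|=2: 10 collections, coeffs (), (), (), (1), (1), (1), (1,1), (1,1), (1,1), (1,2)
    |P|=3: 1 collection, coeffs (1)


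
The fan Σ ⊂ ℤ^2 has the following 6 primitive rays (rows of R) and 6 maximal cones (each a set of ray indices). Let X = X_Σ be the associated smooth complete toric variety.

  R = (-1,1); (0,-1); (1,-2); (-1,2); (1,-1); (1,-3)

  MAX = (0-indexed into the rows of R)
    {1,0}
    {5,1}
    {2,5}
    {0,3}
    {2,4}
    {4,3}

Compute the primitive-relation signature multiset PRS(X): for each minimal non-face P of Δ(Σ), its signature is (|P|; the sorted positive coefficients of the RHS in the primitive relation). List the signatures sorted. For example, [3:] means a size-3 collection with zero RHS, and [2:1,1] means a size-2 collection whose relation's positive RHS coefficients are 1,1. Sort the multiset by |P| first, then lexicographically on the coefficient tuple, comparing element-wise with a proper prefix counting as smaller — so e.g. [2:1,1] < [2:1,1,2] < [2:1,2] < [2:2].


|primitive collections| = 9. Relations:

  • {0,4}:  v_{0} + v_{4} = 0  ⟹  sig = [2:]
  • {2,3}:  v_{2} + v_{3} = 0  ⟹  sig = [2:]
  • {0,2}:  v_{0} + v_{2} = v_{1}  ⟹  sig = [2:1]
  • {1,2}:  v_{1} + v_{2} = v_{5}  ⟹  sig = [2:1]
  • {1,3}:  v_{1} + v_{3} = v_{0}  ⟹  sig = [2:1]
  • {1,4}:  v_{1} + v_{4} = v_{2}  ⟹  sig = [2:1]
  • {3,5}:  v_{3} + v_{5} = v_{1}  ⟹  sig = [2:1]
  • {0,5}:  v_{0} + v_{5} = 2·v_{1}  ⟹  sig = [2:2]
  • {4,5}:  v_{4} + v_{5} = 2·v_{2}  ⟹  sig = [2:2]

so the primitive-relation signature multiset is
    [2:]
    [2:]
    [2:1]
    [2:1]
    [2:1]
    [2:1]
    [2:1]
    [2:2]
    [2:2]


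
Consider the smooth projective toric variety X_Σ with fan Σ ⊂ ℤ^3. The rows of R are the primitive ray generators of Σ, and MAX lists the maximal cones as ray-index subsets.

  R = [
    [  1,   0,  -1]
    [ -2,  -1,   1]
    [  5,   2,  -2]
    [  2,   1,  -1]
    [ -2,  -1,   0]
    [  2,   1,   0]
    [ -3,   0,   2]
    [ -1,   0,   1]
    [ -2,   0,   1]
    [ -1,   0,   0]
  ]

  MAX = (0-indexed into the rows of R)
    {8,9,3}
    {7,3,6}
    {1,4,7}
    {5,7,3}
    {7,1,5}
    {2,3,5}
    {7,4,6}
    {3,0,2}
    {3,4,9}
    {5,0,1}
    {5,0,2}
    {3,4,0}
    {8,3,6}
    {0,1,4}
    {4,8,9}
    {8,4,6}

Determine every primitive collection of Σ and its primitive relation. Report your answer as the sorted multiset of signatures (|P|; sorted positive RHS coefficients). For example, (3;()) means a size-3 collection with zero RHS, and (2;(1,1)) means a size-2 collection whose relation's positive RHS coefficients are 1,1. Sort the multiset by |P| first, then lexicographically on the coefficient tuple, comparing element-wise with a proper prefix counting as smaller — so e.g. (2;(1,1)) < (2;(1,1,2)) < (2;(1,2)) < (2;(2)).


25 minimal non-faces of Δ(Σ) (on 10 rays):

  P = {0,7}:  v_{0} + v_{7} = 0 ; sig = (2;())
  P = {1,3}:  v_{1} + v_{3} = 0 ; sig = (2;())
  P = {4,5}:  v_{4} + v_{5} = 0 ; sig = (2;())
  P = {0,6}:  v_{0} + v_{6} = v_{8} ; sig = (2;(1))
  P = {0,8}:  v_{0} + v_{8} = v_{9} ; sig = (2;(1))
  P = {7,8}:  v_{7} + v_{8} = v_{6} ; sig = (2;(1))
  P = {7,9}:  v_{7} + v_{9} = v_{8} ; sig = (2;(1))
  P = {0,9}:  v_{0} + v_{9} = v_{3} + v_{4} ; sig = (2;(1,1))
  P = {1,2}:  v_{1} + v_{2} = v_{0} + v_{5} ; sig = (2;(1,1))
  P = {1,9}:  v_{1} + v_{9} = v_{4} + v_{7} ; sig = (2;(1,1))
  P = {2,4}:  v_{2} + v_{4} = v_{0} + v_{3} ; sig = (2;(1,1))
  P = {2,7}:  v_{2} + v_{7} = v_{3} + v_{5} ; sig = (2;(1,1))
  P = {5,9}:  v_{5} + v_{9} = v_{3} + v_{7} ; sig = (2;(1,1))
  P = {1,8}:  v_{1} + v_{8} = v_{4} + 2·v_{7} ; sig = (2;(1,2))
  P = {2,8}:  v_{2} + v_{8} = 2·v_{3} + v_{7} ; sig = (2;(1,2))
  P = {5,8}:  v_{5} + v_{8} = v_{3} + 2·v_{7} ; sig = (2;(1,2))
  P = {1,6}:  v_{1} + v_{6} = v_{4} + 3·v_{7} ; sig = (2;(1,3))
  P = {5,6}:  v_{5} + v_{6} = v_{3} + 3·v_{7} ; sig = (2;(1,3))
  P = {2,9}:  v_{2} + v_{9} = 2·v_{3} ; sig = (2;(2))
  P = {6,9}:  v_{6} + v_{9} = 2·v_{8} ; sig = (2;(2))
  P = {2,6}:  v_{2} + v_{6} = 2·v_{3} + 2·v_{7} ; sig = (2;(2,2))
  P = {0,3,5}:  v_{0} + v_{3} + v_{5} = v_{2} ; sig = (3;(1))
  P = {3,4,7}:  v_{3} + v_{4} + v_{7} = v_{9} ; sig = (3;(1))
  P = {3,4,6}:  v_{3} + v_{4} + v_{6} = v_{8} + v_{9} ; sig = (3;(1,1))
  P = {3,4,8}:  v_{3} + v_{4} + v_{8} = 2·v_{9} ; sig = (3;(2))

so the primitive-relation signature multiset is
    (2;())
    (2;())
    (2;())
    (2;(1))
    (2;(1))
    (2;(1))
    (2;(1))
    (2;(1,1))
    (2;(1,1))
    (2;(1,1))
    (2;(1,1))
    (2;(1,1))
    (2;(1,1))
    (2;(1,2))
    (2;(1,2))
    (2;(1,2))
    (2;(1,3))
    (2;(1,3))
    (2;(2))
    (2;(2))
    (2;(2,2))
    (3;(1))
    (3;(1))
    (3;(1,1))
    (3;(2))


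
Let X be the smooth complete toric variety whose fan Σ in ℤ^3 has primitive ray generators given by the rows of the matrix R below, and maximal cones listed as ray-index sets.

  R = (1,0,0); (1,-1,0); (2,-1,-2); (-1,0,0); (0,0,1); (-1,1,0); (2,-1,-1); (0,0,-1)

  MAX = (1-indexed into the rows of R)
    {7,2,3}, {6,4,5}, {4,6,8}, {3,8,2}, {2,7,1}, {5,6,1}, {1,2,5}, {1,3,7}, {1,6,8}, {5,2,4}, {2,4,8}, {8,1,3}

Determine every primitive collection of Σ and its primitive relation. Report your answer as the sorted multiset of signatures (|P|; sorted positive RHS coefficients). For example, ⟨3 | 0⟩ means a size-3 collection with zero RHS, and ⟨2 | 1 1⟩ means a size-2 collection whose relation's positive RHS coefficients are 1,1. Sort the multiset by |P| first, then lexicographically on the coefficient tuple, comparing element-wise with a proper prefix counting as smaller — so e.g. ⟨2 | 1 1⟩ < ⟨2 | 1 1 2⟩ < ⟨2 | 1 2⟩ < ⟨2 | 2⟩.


Σ has 12 primitive collections:

  {1,4}:  v_{1} + v_{4} = 0  ⟹  sig = ⟨2 | 0⟩
  {2,6}:  v_{2} + v_{6} = 0  ⟹  sig = ⟨2 | 0⟩
  {5,8}:  v_{5} + v_{8} = 0  ⟹  sig = ⟨2 | 0⟩
  {3,5}:  v_{3} + v_{5} = v_{7}  ⟹  sig = ⟨2 | 1⟩
  {7,8}:  v_{7} + v_{8} = v_{3}  ⟹  sig = ⟨2 | 1⟩
  {4,7}:  v_{4} + v_{7} = v_{2} + v_{8}  ⟹  sig = ⟨2 | 1 1⟩
  {5,7}:  v_{5} + v_{7} = v_{1} + v_{2}  ⟹  sig = ⟨2 | 1 1⟩
  {6,7}:  v_{6} + v_{7} = v_{1} + v_{8}  ⟹  sig = ⟨2 | 1 1⟩
  {3,4}:  v_{3} + v_{4} = v_{2} + 2·v_{8}  ⟹  sig = ⟨2 | 1 2⟩
  {3,6}:  v_{3} + v_{6} = v_{1} + 2·v_{8}  ⟹  sig = ⟨2 | 1 2⟩
  {1,2,8}:  v_{1} + v_{2} + v_{8} = v_{7}  ⟹  sig = ⟨3 | 1⟩
  {1,2,3}:  v_{1} + v_{2} + v_{3} = 2·v_{7}  ⟹  sig = ⟨3 | 2⟩

so the primitive-relation signature multiset is
{ ⟨2 | 0⟩ ×3,  ⟨2 | 1⟩ ×2,  ⟨2 | 1 1⟩ ×3,  ⟨2 | 1 2⟩ ×2,  ⟨3 | 1⟩,  ⟨3 | 2⟩ }


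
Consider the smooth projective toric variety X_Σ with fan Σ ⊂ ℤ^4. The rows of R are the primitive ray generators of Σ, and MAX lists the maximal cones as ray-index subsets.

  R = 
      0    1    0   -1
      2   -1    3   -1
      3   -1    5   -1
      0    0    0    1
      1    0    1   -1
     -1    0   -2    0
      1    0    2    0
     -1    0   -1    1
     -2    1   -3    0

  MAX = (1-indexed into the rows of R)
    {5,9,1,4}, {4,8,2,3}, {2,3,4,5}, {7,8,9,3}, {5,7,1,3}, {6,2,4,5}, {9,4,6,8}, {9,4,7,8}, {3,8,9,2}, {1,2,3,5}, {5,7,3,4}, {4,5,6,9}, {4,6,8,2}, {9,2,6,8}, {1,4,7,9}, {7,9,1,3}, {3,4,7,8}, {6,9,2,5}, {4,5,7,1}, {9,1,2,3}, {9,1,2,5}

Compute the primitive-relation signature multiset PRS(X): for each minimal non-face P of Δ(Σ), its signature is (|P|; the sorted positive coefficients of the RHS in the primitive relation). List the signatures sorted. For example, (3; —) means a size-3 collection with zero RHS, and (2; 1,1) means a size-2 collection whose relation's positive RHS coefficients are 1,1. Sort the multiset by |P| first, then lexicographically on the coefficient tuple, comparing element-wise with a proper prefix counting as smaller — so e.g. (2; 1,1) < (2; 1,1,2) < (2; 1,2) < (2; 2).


Δ(Σ) — 9 vertices, 12 min non-faces:

  P = {5,8}:  v_{5} + v_{8} = 0 — sig = (2; —)
  P = {6,7}:  v_{6} + v_{7} = 0 — sig = (2; —)
  P = {2,7}:  v_{2} + v_{7} = v_{3} — sig = (2; 1)
  P = {3,6}:  v_{3} + v_{6} = v_{2} — sig = (2; 1)
  P = {1,6}:  v_{1} + v_{6} = v_{5} + v_{9} — sig = (2; 1,1)
  P = {1,8}:  v_{1} + v_{8} = v_{7} + v_{9} — sig = (2; 1,1)
  P = {2,4,9}:  v_{2} + v_{4} + v_{9} = 0 — sig = (3; —)
  P = {3,4,9}:  v_{3} + v_{4} + v_{9} = v_{7} — sig = (3; 1)
  P = {5,7,9}:  v_{5} + v_{7} + v_{9} = v_{1} — sig = (3; 1)
  P = {1,2,4}:  v_{1} + v_{2} + v_{4} = v_{5} + v_{7} — sig = (3; 1,1)
  P = {3,5,9}:  v_{3} + v_{5} + v_{9} = v_{1} + v_{2} — sig = (3; 1,1)
  P = {1,3,4}:  v_{1} + v_{3} + v_{4} = v_{5} + 2·v_{7} — sig = (3; 1,2)

Sorted signature multiset PRS(X):
    |P|=2: 6 collections, coeffs (), (), (1), (1), (1,1), (1,1)
    |P|=3: 6 collections, coeffs (), (1), (1), (1,1), (1,1), (1,2)


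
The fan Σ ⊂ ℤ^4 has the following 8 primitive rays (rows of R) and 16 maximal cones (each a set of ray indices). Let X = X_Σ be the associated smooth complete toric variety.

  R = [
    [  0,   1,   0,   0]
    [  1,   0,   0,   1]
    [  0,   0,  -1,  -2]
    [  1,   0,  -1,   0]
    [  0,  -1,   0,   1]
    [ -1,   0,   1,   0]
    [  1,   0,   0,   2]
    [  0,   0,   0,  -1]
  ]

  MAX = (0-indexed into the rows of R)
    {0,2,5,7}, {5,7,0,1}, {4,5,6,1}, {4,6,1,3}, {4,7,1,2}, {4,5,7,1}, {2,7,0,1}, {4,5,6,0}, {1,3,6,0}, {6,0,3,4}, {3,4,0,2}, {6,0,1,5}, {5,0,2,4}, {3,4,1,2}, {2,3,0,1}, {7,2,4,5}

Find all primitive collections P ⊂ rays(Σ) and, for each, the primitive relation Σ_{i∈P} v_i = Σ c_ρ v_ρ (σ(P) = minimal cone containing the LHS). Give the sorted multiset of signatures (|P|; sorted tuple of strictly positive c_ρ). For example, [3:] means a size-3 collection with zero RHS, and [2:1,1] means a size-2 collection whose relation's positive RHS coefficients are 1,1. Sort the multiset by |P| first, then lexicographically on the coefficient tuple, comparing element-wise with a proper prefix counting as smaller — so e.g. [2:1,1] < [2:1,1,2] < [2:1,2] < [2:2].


The 7 primitive collections of Σ (r=8, n=4):

  • {3,5}:  v_{3} + v_{5} = 0  so sig = [2:]
  • {2,6}:  v_{2} + v_{6} = v_{3}  so sig = [2:1]
  • {6,7}:  v_{6} + v_{7} = v_{1}  so sig = [2:1]
  • {3,7}:  v_{3} + v_{7} = v_{1} + v_{2}  so sig = [2:1,1]
  • {0,4,7}:  v_{0} + v_{4} + v_{7} = 0  so sig = [3:]
  • {0,1,4}:  v_{0} + v_{1} + v_{4} = v_{6}  so sig = [3:1]
  • {1,2,5}:  v_{1} + v_{2} + v_{5} = v_{7}  so sig = [3:1]

so the primitive-relation signature multiset is
    |P|=2: 4 collections, coeffs (), (1), (1), (1,1)
    |P|=3: 3 collections, coeffs (), (1), (1)


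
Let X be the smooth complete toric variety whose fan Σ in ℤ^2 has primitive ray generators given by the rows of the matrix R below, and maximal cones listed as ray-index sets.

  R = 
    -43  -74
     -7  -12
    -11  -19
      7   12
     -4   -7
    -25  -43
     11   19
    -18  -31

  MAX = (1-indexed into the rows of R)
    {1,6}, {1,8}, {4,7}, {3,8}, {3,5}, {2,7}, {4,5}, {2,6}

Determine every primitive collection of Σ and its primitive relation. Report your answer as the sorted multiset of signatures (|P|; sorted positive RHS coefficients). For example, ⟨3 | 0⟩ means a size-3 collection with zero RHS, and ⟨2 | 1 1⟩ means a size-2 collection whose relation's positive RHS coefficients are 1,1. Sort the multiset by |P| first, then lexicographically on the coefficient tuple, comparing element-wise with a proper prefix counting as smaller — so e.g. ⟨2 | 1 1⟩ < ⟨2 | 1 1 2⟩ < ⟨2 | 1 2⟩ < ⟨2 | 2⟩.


The 20 primitive collections of Σ (r=8, n=2):

  {2,4}:  v_{2} + v_{4} = 0 ; sig = ⟨2 | 0⟩
  {3,7}:  v_{3} + v_{7} = 0 ; sig = ⟨2 | 0⟩
  {2,3}:  v_{2} + v_{3} = v_{8} ; sig = ⟨2 | 1⟩
  {2,5}:  v_{2} + v_{5} = v_{3} ; sig = ⟨2 | 1⟩
  {2,8}:  v_{2} + v_{8} = v_{6} ; sig = ⟨2 | 1⟩
  {3,4}:  v_{3} + v_{4} = v_{5} ; sig = ⟨2 | 1⟩
  {4,6}:  v_{4} + v_{6} = v_{8} ; sig = ⟨2 | 1⟩
  {4,8}:  v_{4} + v_{8} = v_{3} ; sig = ⟨2 | 1⟩
  {5,7}:  v_{5} + v_{7} = v_{4} ; sig = ⟨2 | 1⟩
  {6,8}:  v_{6} + v_{8} = v_{1} ; sig = ⟨2 | 1⟩
  {7,8}:  v_{7} + v_{8} = v_{2} ; sig = ⟨2 | 1⟩
  {1,7}:  v_{1} + v_{7} = v_{2} + v_{6} ; sig = ⟨2 | 1 1⟩
  {5,6}:  v_{5} + v_{6} = v_{3} + v_{8} ; sig = ⟨2 | 1 1⟩
  {1,5}:  v_{1} + v_{5} = v_{3} + 2·v_{8} ; sig = ⟨2 | 1 2⟩
  {1,2}:  v_{1} + v_{2} = 2·v_{6} ; sig = ⟨2 | 2⟩
  {1,4}:  v_{1} + v_{4} = 2·v_{8} ; sig = ⟨2 | 2⟩
  {3,6}:  v_{3} + v_{6} = 2·v_{8} ; sig = ⟨2 | 2⟩
  {5,8}:  v_{5} + v_{8} = 2·v_{3} ; sig = ⟨2 | 2⟩
  {6,7}:  v_{6} + v_{7} = 2·v_{2} ; sig = ⟨2 | 2⟩
  {1,3}:  v_{1} + v_{3} = 3·v_{8} ; sig = ⟨2 | 3⟩

Signatures (|P|; sorted positive RHS coefficients), sorted:
    |P|=2: 20 collections, coeffs (), (), (1), (1), (1), (1), (1), (1), (1), (1), (1), (1,1), (1,1), (1,2), (2), (2), (2), (2), (2), (3)


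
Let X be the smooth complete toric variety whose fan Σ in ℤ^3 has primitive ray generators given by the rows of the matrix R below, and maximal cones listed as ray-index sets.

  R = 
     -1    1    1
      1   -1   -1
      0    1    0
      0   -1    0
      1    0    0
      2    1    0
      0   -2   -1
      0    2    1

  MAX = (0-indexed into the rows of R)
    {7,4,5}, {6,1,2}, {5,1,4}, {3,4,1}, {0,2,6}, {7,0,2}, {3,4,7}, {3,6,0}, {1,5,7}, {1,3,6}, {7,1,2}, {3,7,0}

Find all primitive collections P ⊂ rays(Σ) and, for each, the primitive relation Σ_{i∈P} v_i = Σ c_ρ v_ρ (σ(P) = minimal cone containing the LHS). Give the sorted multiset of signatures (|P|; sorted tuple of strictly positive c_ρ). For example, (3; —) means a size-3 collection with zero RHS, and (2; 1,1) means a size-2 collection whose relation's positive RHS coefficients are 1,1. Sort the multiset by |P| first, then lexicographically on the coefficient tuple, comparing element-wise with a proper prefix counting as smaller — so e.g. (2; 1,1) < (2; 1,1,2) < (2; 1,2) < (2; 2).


The 12 primitive collections of Σ (r=8, n=3):

  • {0,1}:  v_{0} + v_{1} = 0  ⇒ sig = (2; —)
  • {2,3}:  v_{2} + v_{3} = 0  ⇒ sig = (2; —)
  • {6,7}:  v_{6} + v_{7} = 0  ⇒ sig = (2; —)
  • {0,4}:  v_{0} + v_{4} = v_{3} + v_{7}  ⇒ sig = (2; 1,1)
  • {0,5}:  v_{0} + v_{5} = v_{4} + v_{7}  ⇒ sig = (2; 1,1)
  • {2,4}:  v_{2} + v_{4} = v_{1} + v_{7}  ⇒ sig = (2; 1,1)
  • {4,6}:  v_{4} + v_{6} = v_{1} + v_{3}  ⇒ sig = (2; 1,1)
  • {5,6}:  v_{5} + v_{6} = v_{1} + v_{4}  ⇒ sig = (2; 1,1)
  • {3,5}:  v_{3} + v_{5} = 2·v_{4}  ⇒ sig = (2; 2)
  • {2,5}:  v_{2} + v_{5} = 2·v_{1} + 2·v_{7}  ⇒ sig = (2; 2,2)
  • {1,3,7}:  v_{1} + v_{3} + v_{7} = v_{4}  ⇒ sig = (3; 1)
  • {1,4,7}:  v_{1} + v_{4} + v_{7} = v_{5}  ⇒ sig = (3; 1)

so the primitive-relation signature multiset is
    |P|=2: 10 collections, coeffs (), (), (), (1,1), (1,1), (1,1), (1,1), (1,1), (2), (2,2)
    |P|=3: 2 collections, coeffs (1), (1)


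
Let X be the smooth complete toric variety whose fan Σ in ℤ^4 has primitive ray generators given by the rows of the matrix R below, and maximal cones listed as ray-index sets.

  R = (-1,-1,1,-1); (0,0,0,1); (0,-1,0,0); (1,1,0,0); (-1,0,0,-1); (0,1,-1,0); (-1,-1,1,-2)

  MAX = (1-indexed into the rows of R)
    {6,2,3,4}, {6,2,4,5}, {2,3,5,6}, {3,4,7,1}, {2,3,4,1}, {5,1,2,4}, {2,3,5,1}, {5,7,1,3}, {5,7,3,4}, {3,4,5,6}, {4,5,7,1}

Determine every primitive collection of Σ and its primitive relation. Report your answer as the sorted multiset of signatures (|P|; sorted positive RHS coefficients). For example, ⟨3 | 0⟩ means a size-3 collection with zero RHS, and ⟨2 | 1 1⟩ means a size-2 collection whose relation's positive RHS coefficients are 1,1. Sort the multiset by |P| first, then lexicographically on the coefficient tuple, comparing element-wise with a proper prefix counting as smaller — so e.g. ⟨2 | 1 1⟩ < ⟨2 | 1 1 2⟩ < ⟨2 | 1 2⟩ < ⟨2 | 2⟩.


Primitive collections (5):

  P = {1,6}:  v_{1} + v_{6} = v_{5}  so sig = ⟨2 | 1⟩
  P = {2,7}:  v_{2} + v_{7} = v_{1}  so sig = ⟨2 | 1⟩
  P = {6,7}:  v_{6} + v_{7} = v_{3} + v_{4} + 2·v_{5}  so sig = ⟨2 | 1 1 2⟩
  P = {2,3,4,5}:  v_{2} + v_{3} + v_{4} + v_{5} = 0  so sig = ⟨4 | 0⟩
  P = {1,3,4,5}:  v_{1} + v_{3} + v_{4} + v_{5} = v_{7}  so sig = ⟨4 | 1⟩

so the primitive-relation signature multiset is
    ⟨2 | 1⟩
    ⟨2 | 1⟩
    ⟨2 | 1 1 2⟩
    ⟨4 | 0⟩
    ⟨4 | 1⟩


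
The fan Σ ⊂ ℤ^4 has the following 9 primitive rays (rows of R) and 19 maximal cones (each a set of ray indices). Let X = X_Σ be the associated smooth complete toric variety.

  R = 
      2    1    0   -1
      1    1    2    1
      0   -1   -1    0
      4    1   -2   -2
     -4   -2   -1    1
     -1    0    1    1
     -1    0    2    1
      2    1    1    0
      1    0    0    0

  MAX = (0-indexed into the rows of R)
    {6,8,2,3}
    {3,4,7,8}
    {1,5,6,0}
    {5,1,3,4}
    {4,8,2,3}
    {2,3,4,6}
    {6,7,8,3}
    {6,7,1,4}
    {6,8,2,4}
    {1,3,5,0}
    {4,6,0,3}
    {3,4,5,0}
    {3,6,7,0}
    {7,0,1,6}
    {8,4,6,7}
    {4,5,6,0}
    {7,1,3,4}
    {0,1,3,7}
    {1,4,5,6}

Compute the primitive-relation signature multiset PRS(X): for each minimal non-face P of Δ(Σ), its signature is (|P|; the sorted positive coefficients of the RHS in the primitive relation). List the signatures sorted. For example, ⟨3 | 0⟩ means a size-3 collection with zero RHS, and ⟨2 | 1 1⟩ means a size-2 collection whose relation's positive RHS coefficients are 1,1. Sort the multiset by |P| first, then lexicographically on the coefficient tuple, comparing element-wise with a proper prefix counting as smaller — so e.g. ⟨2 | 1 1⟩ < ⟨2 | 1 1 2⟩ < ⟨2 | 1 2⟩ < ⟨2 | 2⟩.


Primitive collections (14):

  • {5,7}:  v_{5} + v_{7} = v_{1}  ⟹  sig = ⟨2 | 1⟩
  • {0,8}:  v_{0} + v_{8} = v_{3} + v_{6}  ⟹  sig = ⟨2 | 1 1⟩
  • {2,5}:  v_{2} + v_{5} = v_{4} + v_{7} + v_{8}  ⟹  sig = ⟨2 | 1 1 1⟩
  • {1,2}:  v_{1} + v_{2} = v_{4} + 2·v_{7} + v_{8}  ⟹  sig = ⟨2 | 1 1 2⟩
  • {5,8}:  v_{5} + v_{8} = v_{4} + 2·v_{7}  ⟹  sig = ⟨2 | 1 2⟩
  • {0,2}:  v_{0} + v_{2} = 2·v_{3} + v_{4} + 2·v_{6}  ⟹  sig = ⟨2 | 1 2 2⟩
  • {1,8}:  v_{1} + v_{8} = v_{4} + 3·v_{7}  ⟹  sig = ⟨2 | 1 3⟩
  • {2,7}:  v_{2} + v_{7} = 2·v_{8}  ⟹  sig = ⟨2 | 2⟩
  • {0,4,7}:  v_{0} + v_{4} + v_{7} = 0  ⟹  sig = ⟨3 | 0⟩
  • {0,1,4}:  v_{0} + v_{1} + v_{4} = v_{5}  ⟹  sig = ⟨3 | 1⟩
  • {3,5,6}:  v_{3} + v_{5} + v_{6} = v_{7}  ⟹  sig = ⟨3 | 1⟩
  • {1,3,6}:  v_{1} + v_{3} + v_{6} = 2·v_{7}  ⟹  sig = ⟨3 | 2⟩
  • {3,4,6,7}:  v_{3} + v_{4} + v_{6} + v_{7} = v_{8}  ⟹  sig = ⟨4 | 1⟩
  • {3,4,6,8}:  v_{3} + v_{4} + v_{6} + v_{8} = v_{2}  ⟹  sig = ⟨4 | 1⟩

Hence PRS(X_Σ) =
    ⟨2 | 1⟩
    ⟨2 | 1 1⟩
    ⟨2 | 1 1 1⟩
    ⟨2 | 1 1 2⟩
    ⟨2 | 1 2⟩
    ⟨2 | 1 2 2⟩
    ⟨2 | 1 3⟩
    ⟨2 | 2⟩
    ⟨3 | 0⟩
    ⟨3 | 1⟩
    ⟨3 | 1⟩
    ⟨3 | 2⟩
    ⟨4 | 1⟩
    ⟨4 | 1⟩


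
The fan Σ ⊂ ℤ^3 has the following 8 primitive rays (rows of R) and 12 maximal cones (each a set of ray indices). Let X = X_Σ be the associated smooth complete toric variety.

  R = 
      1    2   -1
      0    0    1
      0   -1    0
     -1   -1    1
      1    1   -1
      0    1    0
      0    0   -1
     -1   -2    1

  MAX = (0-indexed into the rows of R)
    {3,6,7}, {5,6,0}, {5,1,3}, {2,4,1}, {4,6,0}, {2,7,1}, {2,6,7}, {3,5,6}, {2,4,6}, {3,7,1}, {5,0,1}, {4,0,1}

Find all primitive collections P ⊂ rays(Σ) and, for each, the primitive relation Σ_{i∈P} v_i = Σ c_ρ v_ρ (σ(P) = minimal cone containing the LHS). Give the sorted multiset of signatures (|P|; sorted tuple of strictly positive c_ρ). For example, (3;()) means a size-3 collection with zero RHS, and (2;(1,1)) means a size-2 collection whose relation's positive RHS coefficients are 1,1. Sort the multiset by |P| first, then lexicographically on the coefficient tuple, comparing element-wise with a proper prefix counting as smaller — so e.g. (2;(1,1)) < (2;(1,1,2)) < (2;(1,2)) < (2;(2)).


The 10 primitive collections of Σ (r=8, n=3):

  P={0,7}:  v_{0} + v_{7} = 0 ; sig = (2;())
  P={1,6}:  v_{1} + v_{6} = 0 ; sig = (2;())
  P={2,5}:  v_{2} + v_{5} = 0 ; sig = (2;())
  P={3,4}:  v_{3} + v_{4} = 0 ; sig = (2;())
  P={0,2}:  v_{0} + v_{2} = v_{4} ; sig = (2;(1))
  P={0,3}:  v_{0} + v_{3} = v_{5} ; sig = (2;(1))
  P={2,3}:  v_{2} + v_{3} = v_{7} ; sig = (2;(1))
  P={4,5}:  v_{4} + v_{5} = v_{0} ; sig = (2;(1))
  P={4,7}:  v_{4} + v_{7} = v_{2} ; sig = (2;(1))
  P={5,7}:  v_{5} + v_{7} = v_{3} ; sig = (2;(1))

Sorted signature multiset PRS(X):
[(2;()), (2;()), (2;()), (2;()), (2;(1)), (2;(1)), (2;(1)), (2;(1)), (2;(1)), (2;(1))]


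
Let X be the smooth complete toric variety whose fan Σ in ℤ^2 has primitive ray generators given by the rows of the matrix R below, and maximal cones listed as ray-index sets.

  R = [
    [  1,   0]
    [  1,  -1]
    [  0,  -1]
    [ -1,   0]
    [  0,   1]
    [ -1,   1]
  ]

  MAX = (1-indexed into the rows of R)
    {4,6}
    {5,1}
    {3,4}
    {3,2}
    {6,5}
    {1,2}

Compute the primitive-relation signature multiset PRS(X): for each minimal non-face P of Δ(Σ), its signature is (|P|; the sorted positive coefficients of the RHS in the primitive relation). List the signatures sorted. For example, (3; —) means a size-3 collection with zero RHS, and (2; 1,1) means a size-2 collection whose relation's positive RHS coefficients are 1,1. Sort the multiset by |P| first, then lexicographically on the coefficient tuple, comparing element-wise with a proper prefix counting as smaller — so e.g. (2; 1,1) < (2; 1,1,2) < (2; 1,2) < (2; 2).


Δ(Σ) — 6 vertices, 9 min non-faces:

  • {1,4}:  v_{1} + v_{4} = 0  so sig = (2; —)
  • {2,6}:  v_{2} + v_{6} = 0  so sig = (2; —)
  • {3,5}:  v_{3} + v_{5} = 0  so sig = (2; —)
  • {1,3}:  v_{1} + v_{3} = v_{2}  so sig = (2; 1)
  • {1,6}:  v_{1} + v_{6} = v_{5}  so sig = (2; 1)
  • {2,4}:  v_{2} + v_{4} = v_{3}  so sig = (2; 1)
  • {2,5}:  v_{2} + v_{5} = v_{1}  so sig = (2; 1)
  • {3,6}:  v_{3} + v_{6} = v_{4}  so sig = (2; 1)
  • {4,5}:  v_{4} + v_{5} = v_{6}  so sig = (2; 1)

so the primitive-relation signature multiset is
    |P|=2: 9 collections, coeffs (), (), (), (1), (1), (1), (1), (1), (1)


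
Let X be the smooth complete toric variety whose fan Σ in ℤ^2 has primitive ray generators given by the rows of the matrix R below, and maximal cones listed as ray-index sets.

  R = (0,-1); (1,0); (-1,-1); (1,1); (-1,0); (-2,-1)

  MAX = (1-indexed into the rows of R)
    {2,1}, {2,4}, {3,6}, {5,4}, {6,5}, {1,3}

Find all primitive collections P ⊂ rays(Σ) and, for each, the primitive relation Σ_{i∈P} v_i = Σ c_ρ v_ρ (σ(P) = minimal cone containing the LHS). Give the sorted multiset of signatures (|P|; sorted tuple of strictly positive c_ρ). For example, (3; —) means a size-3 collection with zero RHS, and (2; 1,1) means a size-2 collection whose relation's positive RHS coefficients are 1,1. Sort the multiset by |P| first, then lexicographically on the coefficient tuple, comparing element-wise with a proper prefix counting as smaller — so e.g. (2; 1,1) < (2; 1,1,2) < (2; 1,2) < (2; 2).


The 9 primitive collections of Σ (r=6, n=2):

  • {2,5}:  v_{2} + v_{5} = 0 — sig = (2; —)
  • {3,4}:  v_{3} + v_{4} = 0 — sig = (2; —)
  • {1,4}:  v_{1} + v_{4} = v_{2} — sig = (2; 1)
  • {1,5}:  v_{1} + v_{5} = v_{3} — sig = (2; 1)
  • {2,3}:  v_{2} + v_{3} = v_{1} — sig = (2; 1)
  • {2,6}:  v_{2} + v_{6} = v_{3} — sig = (2; 1)
  • {3,5}:  v_{3} + v_{5} = v_{6} — sig = (2; 1)
  • {4,6}:  v_{4} + v_{6} = v_{5} — sig = (2; 1)
  • {1,6}:  v_{1} + v_{6} = 2·v_{3} — sig = (2; 2)

so the primitive-relation signature multiset is
    (2; —)
    (2; —)
    (2; 1)
    (2; 1)
    (2; 1)
    (2; 1)
    (2; 1)
    (2; 1)
    (2; 2)


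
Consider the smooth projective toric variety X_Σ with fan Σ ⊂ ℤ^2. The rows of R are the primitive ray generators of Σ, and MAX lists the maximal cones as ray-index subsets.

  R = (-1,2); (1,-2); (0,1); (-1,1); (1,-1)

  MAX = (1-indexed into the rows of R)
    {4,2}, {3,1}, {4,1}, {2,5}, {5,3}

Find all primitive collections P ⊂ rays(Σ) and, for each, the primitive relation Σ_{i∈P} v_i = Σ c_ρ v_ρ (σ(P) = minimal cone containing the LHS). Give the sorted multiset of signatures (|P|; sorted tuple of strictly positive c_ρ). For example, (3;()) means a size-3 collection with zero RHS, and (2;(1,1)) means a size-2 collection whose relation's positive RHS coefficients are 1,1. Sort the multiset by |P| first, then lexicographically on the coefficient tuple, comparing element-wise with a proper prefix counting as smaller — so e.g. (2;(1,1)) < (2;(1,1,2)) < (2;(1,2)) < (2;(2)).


5 minimal non-faces of Δ(Σ) (on 5 rays):

  P = {1,2}:  v_{1} + v_{2} = 0 — sig = (2;())
  P = {4,5}:  v_{4} + v_{5} = 0 — sig = (2;())
  P = {1,5}:  v_{1} + v_{5} = v_{3} — sig = (2;(1))
  P = {2,3}:  v_{2} + v_{3} = v_{5} — sig = (2;(1))
  P = {3,4}:  v_{3} + v_{4} = v_{1} — sig = (2;(1))

so the primitive-relation signature multiset is
    (2;())
    (2;())
    (2;(1))
    (2;(1))
    (2;(1))


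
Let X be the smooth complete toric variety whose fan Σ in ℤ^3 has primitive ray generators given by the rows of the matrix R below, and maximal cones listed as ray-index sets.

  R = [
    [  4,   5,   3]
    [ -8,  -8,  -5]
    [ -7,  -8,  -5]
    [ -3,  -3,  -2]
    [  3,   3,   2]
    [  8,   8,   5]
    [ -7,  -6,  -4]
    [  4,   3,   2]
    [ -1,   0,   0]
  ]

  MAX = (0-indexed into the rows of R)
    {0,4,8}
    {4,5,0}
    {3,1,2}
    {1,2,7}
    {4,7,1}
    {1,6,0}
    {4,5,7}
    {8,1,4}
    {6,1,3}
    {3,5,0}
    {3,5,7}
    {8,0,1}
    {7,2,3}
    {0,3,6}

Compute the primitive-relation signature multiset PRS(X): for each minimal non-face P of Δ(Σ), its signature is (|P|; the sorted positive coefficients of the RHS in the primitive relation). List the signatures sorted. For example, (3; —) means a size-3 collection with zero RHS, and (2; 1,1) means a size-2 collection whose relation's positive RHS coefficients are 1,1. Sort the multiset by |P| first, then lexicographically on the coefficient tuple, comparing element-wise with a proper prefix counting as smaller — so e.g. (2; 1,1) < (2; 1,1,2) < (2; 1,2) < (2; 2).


The 18 primitive collections of Σ (r=9, n=3):

  • {1,5}:  v_{1} + v_{5} = 0 — sig = (2; —)
  • {3,4}:  v_{3} + v_{4} = 0 — sig = (2; —)
  • {0,2}:  v_{0} + v_{2} = v_{3} — sig = (2; 1)
  • {0,7}:  v_{0} + v_{7} = v_{5} — sig = (2; 1)
  • {2,8}:  v_{2} + v_{8} = v_{1} — sig = (2; 1)
  • {6,7}:  v_{6} + v_{7} = v_{3} — sig = (2; 1)
  • {7,8}:  v_{7} + v_{8} = v_{4} — sig = (2; 1)
  • {2,4}:  v_{2} + v_{4} = v_{1} + v_{7} — sig = (2; 1,1)
  • {2,5}:  v_{2} + v_{5} = v_{3} + v_{7} — sig = (2; 1,1)
  • {3,8}:  v_{3} + v_{8} = v_{0} + v_{1} — sig = (2; 1,1)
  • {4,6}:  v_{4} + v_{6} = v_{0} + v_{1} — sig = (2; 1,1)
  • {5,6}:  v_{5} + v_{6} = v_{0} + v_{3} — sig = (2; 1,1)
  • {5,8}:  v_{5} + v_{8} = v_{0} + v_{4} — sig = (2; 1,1)
  • {2,6}:  v_{2} + v_{6} = v_{1} + 2·v_{3} — sig = (2; 1,2)
  • {6,8}:  v_{6} + v_{8} = 2·v_{0} + 2·v_{1} — sig = (2; 2,2)
  • {0,1,3}:  v_{0} + v_{1} + v_{3} = v_{6} — sig = (3; 1)
  • {0,1,4}:  v_{0} + v_{1} + v_{4} = v_{8} — sig = (3; 1)
  • {1,3,7}:  v_{1} + v_{3} + v_{7} = v_{2} — sig = (3; 1)

so the primitive-relation signature multiset is
    (2; —)
    (2; —)
    (2; 1)
    (2; 1)
    (2; 1)
    (2; 1)
    (2; 1)
    (2; 1,1)
    (2; 1,1)
    (2; 1,1)
    (2; 1,1)
    (2; 1,1)
    (2; 1,1)
    (2; 1,2)
    (2; 2,2)
    (3; 1)
    (3; 1)
    (3; 1)


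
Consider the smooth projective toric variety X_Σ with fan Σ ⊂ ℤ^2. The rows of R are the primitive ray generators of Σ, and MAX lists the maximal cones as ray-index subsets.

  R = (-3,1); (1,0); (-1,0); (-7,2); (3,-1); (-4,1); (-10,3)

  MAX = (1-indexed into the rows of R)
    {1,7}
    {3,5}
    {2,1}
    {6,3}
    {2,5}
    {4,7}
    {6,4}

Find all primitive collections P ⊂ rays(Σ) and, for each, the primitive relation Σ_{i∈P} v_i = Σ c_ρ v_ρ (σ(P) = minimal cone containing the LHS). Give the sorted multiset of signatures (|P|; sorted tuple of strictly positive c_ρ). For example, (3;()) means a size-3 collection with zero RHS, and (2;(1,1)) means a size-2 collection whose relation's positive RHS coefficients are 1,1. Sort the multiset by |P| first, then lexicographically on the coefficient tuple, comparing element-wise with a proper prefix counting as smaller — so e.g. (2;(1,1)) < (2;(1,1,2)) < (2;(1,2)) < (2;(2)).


Minimal non-faces — 14 found among 7 rays, 7 max cones:

  P={1,5}:  v_{1} + v_{5} = 0  so sig = (2;())
  P={2,3}:  v_{2} + v_{3} = 0  so sig = (2;())
  P={1,3}:  v_{1} + v_{3} = v_{6}  so sig = (2;(1))
  P={1,4}:  v_{1} + v_{4} = v_{7}  so sig = (2;(1))
  P={1,6}:  v_{1} + v_{6} = v_{4}  so sig = (2;(1))
  P={2,6}:  v_{2} + v_{6} = v_{1}  so sig = (2;(1))
  P={4,5}:  v_{4} + v_{5} = v_{6}  so sig = (2;(1))
  P={5,6}:  v_{5} + v_{6} = v_{3}  so sig = (2;(1))
  P={5,7}:  v_{5} + v_{7} = v_{4}  so sig = (2;(1))
  P={3,7}:  v_{3} + v_{7} = v_{4} + v_{6}  so sig = (2;(1,1))
  P={2,4}:  v_{2} + v_{4} = 2·v_{1}  so sig = (2;(2))
  P={3,4}:  v_{3} + v_{4} = 2·v_{6}  so sig = (2;(2))
  P={6,7}:  v_{6} + v_{7} = 2·v_{4}  so sig = (2;(2))
  P={2,7}:  v_{2} + v_{7} = 3·v_{1}  so sig = (2;(3))

Hence PRS(X_Σ) =
    (2;())
    (2;())
    (2;(1))
    (2;(1))
    (2;(1))
    (2;(1))
    (2;(1))
    (2;(1))
    (2;(1))
    (2;(1,1))
    (2;(2))
    (2;(2))
    (2;(2))
    (2;(3))


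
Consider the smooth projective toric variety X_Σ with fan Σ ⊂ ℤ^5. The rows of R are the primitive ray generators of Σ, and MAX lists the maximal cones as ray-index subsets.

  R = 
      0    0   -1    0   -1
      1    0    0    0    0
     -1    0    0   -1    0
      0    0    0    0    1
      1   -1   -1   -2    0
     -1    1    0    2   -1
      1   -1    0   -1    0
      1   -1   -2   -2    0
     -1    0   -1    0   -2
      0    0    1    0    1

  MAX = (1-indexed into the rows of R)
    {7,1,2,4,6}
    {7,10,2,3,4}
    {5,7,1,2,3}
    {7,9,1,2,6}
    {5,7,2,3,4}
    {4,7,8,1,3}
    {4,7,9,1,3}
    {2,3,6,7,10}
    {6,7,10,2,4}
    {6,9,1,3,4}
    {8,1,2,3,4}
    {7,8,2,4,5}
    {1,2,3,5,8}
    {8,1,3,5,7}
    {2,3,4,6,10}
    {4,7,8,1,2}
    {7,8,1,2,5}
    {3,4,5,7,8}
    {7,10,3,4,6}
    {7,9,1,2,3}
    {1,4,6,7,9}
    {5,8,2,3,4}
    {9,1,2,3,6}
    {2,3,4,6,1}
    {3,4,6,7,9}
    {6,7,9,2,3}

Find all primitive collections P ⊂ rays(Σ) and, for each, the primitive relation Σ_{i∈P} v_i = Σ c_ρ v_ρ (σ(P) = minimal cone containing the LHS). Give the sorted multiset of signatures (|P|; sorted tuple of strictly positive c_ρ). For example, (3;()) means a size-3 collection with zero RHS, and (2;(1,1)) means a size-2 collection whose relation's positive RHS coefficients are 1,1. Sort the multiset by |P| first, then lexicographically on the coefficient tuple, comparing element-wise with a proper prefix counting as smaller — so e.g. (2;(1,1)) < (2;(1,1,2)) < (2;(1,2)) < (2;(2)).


14 collections generate NE(X_Σ); each relation:

  P={1,10}:  v_{1} + v_{10} = 0 ; sig = (2;())
  P={5,6}:  v_{5} + v_{6} = v_{1} ; sig = (2;(1))
  P={8,10}:  v_{8} + v_{10} = v_{4} + v_{5} ; sig = (2;(1,1))
  P={9,10}:  v_{9} + v_{10} = v_{3} + v_{6} + v_{7} ; sig = (2;(1,1,1))
  P={5,10}:  v_{5} + v_{10} = v_{2} + v_{3} + v_{4} + v_{7} ; sig = (2;(1,1,1,1))
  P={8,9}:  v_{8} + v_{9} = 3·v_{1} + v_{3} + v_{4} + v_{7} ; sig = (2;(1,1,1,3))
  P={5,9}:  v_{5} + v_{9} = 2·v_{1} + v_{3} + v_{7} ; sig = (2;(1,1,2))
  P={6,8}:  v_{6} + v_{8} = 2·v_{1} + v_{4} ; sig = (2;(1,2))
  P={1,4,5}:  v_{1} + v_{4} + v_{5} = v_{8} ; sig = (3;(1))
  P={2,4,9}:  v_{2} + v_{4} + v_{9} = v_{1} ; sig = (3;(1))
  P={1,3,6,7}:  v_{1} + v_{3} + v_{6} + v_{7} = v_{9} ; sig = (4;(1))
  P={2,3,7,8}:  v_{2} + v_{3} + v_{7} + v_{8} = 2·v_{5} ; sig = (4;(2))
  P={2,3,4,6,7}:  v_{2} + v_{3} + v_{4} + v_{6} + v_{7} = 0 ; sig = (5;())
  P={1,2,3,4,7}:  v_{1} + v_{2} + v_{3} + v_{4} + v_{7} = v_{5} ; sig = (5;(1))

so the primitive-relation signature multiset is
    |P|=2: 8 collections, coeffs (), (1), (1,1), (1,1,1), (1,1,1,1), (1,1,1,3), (1,1,2), (1,2)
    |P|=3: 2 collections, coeffs (1), (1)
    |P|=4: 2 collections, coeffs (1), (2)
    |P|=5: 2 collections, coeffs (), (1)
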